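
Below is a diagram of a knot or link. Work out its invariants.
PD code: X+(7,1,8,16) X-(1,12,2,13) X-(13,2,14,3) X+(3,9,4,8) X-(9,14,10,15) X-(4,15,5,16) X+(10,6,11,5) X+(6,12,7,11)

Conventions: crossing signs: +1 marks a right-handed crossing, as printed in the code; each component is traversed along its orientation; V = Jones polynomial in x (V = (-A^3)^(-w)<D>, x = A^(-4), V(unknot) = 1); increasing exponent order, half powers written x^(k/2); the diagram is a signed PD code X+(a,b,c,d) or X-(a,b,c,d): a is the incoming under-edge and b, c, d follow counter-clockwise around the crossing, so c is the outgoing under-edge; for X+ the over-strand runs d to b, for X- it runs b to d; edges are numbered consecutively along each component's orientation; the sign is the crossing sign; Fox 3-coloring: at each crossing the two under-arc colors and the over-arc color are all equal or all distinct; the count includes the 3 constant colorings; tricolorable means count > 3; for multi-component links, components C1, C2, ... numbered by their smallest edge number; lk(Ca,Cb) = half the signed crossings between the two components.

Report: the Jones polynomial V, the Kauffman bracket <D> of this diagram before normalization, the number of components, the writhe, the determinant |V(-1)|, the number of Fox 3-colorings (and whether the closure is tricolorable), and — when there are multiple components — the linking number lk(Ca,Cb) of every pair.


Jones polynomial: V(x) = -x^-3 + x^-2 - x^-1 + 3 - x + x^2 - x^3
<D> = -A^-12 + A^-8 - A^-4 + 3 - A^4 + A^8 - A^12; writhe 0
components 1, writhe 0 (8 crossings)
3-colorings: 27 of 3^8, det 9 — tricolorable
note: palindromic: swapping x for 1/x fixes V


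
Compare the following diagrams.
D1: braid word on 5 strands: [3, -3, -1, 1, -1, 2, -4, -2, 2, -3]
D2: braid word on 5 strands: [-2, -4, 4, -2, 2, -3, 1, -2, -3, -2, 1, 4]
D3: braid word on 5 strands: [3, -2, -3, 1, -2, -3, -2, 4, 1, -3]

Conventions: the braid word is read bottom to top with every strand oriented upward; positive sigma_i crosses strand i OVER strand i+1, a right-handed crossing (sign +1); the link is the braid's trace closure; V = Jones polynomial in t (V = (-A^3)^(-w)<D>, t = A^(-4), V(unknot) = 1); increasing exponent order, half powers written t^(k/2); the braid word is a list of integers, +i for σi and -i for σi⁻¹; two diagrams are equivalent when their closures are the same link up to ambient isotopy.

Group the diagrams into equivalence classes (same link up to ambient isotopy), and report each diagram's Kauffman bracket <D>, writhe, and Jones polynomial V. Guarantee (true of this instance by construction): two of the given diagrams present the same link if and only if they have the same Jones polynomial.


grouping into links: {D1} | {D2, D3}
V(D1) = 1  (w -2, c 10, <D> = A^-6)
V(D2) = t^-5 - 2t^-4 + 2t^-3 - 2t^-2 + 2t^-1 - 1 + t  (w -2, c 12, <D> = A^-10 - A^-6 + 2A^-2 - 2A^2 + 2A^6 - 2A^10 + A^14)
D3 (bracket A^-10 - A^-6 + 2A^-2 - 2A^2 + 2A^6 - 2A^10 + A^14; 10 crossings at w = -2): V = t^-5 - 2t^-4 + 2t^-3 - 2t^-2 + 2t^-1 - 1 + t
why: 2 classes among 3 diagrams; unequal V(t) rules out equality


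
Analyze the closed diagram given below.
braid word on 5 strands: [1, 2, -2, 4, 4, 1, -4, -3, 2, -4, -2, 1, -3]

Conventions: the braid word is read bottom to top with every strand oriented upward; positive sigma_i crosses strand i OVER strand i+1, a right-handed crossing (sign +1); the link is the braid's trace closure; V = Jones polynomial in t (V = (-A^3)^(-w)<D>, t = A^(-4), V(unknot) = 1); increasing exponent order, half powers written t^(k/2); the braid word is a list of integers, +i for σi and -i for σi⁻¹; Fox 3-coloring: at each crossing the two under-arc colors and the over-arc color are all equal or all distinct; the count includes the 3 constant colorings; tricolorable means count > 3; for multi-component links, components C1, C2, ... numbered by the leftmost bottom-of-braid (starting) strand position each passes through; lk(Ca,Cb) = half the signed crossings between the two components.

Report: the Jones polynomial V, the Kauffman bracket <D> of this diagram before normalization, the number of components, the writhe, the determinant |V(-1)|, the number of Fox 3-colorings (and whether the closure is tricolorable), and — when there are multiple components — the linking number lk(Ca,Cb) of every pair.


V = -t^(1/2) - t^(3/2) - t^(5/2) + t^(9/2)
<D> = -A^-15 + A^-7 + A^-3 + A (w = +1)
2 components over 13 crossings, w = +1
lk(C1,C2): 0
27 Fox colorings among 3^13, |V(-1)| = 0: tricolorable
why: all 2 components of this link are unlinked algebraically


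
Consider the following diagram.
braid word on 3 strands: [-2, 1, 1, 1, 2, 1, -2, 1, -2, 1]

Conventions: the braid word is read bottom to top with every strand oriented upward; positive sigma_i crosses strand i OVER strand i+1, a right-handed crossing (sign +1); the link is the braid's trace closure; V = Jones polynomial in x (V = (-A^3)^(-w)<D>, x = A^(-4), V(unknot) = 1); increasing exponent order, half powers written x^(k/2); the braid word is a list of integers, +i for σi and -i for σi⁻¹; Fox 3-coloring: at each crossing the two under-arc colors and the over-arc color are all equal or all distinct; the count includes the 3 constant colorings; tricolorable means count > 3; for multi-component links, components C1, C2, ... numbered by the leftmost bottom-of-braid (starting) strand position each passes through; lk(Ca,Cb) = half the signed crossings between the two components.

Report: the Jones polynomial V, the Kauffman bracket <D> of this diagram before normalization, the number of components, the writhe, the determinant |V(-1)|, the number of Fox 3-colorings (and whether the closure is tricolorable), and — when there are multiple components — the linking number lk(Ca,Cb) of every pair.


V = x - x^2 + 2x^3 - x^4 + x^5 - x^6
<D> = -A^-12 + A^-8 - A^-4 + 2 - A^4 + A^8 (w = +4)
1 component over 10 crossings, w = +4
3 Fox colorings among 3^10, |V(-1)| = 7: not tricolorable
why: V spans 5 powers of x: at least 5 crossings in any diagram


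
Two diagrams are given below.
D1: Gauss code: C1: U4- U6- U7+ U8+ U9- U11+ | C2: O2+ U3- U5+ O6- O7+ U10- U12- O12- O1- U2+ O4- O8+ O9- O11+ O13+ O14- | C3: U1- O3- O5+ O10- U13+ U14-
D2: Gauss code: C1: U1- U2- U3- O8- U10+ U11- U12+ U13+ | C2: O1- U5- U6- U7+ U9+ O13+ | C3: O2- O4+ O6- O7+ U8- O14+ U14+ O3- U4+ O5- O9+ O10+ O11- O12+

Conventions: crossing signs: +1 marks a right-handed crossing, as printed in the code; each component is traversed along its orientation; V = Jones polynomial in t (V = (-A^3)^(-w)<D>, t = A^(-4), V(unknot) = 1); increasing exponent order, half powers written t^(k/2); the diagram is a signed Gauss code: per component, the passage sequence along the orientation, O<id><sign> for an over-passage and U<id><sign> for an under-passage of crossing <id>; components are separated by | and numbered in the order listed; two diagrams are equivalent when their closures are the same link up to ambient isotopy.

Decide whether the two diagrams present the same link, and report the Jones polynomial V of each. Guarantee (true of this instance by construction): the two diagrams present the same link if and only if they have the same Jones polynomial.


equivalent: yes
D1 (bracket A^-6 + A^-2 + A^2 + A^6; 14 crossings at w = -2): V = t^-3 + t^-2 + t^-1 + 1
V(D2) = t^-3 + t^-2 + t^-1 + 1  [14 crossings, <D> = 1 + A^4 + A^8 + A^12, w = 0]
observation: one V(t) for all 2 diagrams — one class (guaranteed)


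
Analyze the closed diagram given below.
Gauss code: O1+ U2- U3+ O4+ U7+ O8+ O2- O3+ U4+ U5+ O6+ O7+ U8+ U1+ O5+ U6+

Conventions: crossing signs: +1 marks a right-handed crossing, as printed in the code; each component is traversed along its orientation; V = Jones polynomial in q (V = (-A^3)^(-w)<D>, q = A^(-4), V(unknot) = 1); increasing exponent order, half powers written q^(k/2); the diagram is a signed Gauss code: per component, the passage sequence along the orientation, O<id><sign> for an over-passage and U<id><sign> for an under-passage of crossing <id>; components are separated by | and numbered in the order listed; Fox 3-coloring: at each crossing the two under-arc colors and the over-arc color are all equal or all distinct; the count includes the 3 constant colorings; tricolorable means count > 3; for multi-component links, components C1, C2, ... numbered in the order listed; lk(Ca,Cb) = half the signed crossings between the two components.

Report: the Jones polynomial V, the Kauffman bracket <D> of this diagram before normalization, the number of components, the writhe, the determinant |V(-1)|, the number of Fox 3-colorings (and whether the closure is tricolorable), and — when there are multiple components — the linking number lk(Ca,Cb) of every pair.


V = q^2 + q^4 - q^5 + q^6 - q^7
<D> = -A^-10 + A^-6 - A^-2 + A^2 + A^10 (w = +6)
1 component over 8 crossings, w = +6
3 Fox colorings among 3^8, |V(-1)| = 5: not tricolorable
why: w = +6 (over 8 crossings) is diagram-only; (-A^3)^(-6) removes it from V


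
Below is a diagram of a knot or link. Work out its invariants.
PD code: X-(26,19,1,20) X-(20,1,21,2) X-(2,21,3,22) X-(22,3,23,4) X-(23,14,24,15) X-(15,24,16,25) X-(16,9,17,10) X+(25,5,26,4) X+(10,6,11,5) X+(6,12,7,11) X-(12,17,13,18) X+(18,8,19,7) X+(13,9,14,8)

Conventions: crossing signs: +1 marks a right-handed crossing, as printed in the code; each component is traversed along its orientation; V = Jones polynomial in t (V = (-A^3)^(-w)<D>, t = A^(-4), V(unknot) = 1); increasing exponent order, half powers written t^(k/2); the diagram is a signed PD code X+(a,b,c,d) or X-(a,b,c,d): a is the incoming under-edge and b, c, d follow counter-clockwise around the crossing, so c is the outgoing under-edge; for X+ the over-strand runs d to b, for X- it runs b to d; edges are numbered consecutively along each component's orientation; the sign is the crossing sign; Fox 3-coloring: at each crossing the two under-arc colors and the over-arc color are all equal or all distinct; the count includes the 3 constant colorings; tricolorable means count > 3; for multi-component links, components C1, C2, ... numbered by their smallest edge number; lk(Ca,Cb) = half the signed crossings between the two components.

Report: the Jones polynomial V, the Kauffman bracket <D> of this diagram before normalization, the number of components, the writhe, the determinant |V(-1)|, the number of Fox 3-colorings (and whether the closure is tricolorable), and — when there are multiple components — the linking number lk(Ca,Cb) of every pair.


V(t) = -t^-8 + 2t^-7 - 4t^-6 + 6t^-5 - 8t^-4 + 9t^-3 - 7t^-2 + 7t^-1 - 4 + 2t - t^2
bracket: A^-17 - 2A^-13 + 4A^-9 - 7A^-5 + 7A^-1 - 9A^3 + 8A^7 - 6A^11 + 4A^15 - 2A^19 + A^23, w = -3
1 component, writhe -3, over 13 crossings
det 51, colorings 9 of 3^13 — tricolorable
observation: the span of V is 10, forcing >= 10 crossings in any diagram


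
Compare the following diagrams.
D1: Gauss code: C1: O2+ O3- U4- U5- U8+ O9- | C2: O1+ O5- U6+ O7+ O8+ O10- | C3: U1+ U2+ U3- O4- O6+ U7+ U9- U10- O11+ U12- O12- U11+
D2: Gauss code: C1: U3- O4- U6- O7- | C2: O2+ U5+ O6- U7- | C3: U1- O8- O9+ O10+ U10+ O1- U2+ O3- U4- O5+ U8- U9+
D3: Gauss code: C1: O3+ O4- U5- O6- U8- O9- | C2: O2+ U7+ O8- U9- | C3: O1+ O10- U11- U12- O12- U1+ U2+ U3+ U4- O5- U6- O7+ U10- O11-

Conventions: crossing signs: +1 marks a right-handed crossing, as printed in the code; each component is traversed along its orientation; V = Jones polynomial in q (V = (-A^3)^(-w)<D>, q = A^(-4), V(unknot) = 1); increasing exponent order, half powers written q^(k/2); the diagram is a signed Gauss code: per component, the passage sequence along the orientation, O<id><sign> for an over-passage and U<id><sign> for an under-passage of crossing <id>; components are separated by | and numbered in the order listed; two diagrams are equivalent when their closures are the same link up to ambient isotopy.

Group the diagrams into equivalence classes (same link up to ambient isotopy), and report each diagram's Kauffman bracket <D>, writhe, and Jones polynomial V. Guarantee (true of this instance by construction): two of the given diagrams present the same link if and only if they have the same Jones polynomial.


grouping into links: {D1} | {D2, D3}
V(D1) = q^-2 + 2 + q^2  (w 0, c 12, <D> = A^-8 + 2 + A^8)
V(D2) = q^-5 - 2q^-4 + 3q^-3 - q^-2 + 3q^-1 - 1 + q  (w -2, c 10, <D> = A^-10 - A^-6 + 3A^-2 - A^2 + 3A^6 - 2A^10 + A^14)
V(D3) = q^-5 - 2q^-4 + 3q^-3 - q^-2 + 3q^-1 - 1 + q  (w -4, c 12, <D> = A^-16 - A^-12 + 3A^-8 - A^-4 + 3 - 2A^4 + A^8)
key observation: 2 classes among 3 diagrams; unequal V(q) rules out equality


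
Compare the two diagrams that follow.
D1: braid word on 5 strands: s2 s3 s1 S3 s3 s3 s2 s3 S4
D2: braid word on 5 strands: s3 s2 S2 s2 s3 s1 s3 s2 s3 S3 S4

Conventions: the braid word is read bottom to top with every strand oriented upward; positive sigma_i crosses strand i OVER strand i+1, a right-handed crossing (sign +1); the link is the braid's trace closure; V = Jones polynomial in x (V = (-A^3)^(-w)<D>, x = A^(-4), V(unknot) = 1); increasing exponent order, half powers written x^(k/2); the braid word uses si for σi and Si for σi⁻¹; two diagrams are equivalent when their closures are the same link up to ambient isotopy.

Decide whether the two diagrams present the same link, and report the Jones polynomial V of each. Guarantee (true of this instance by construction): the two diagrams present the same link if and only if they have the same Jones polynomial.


equivalent: yes
V(D1) = -x^(3/2) - x^(7/2) + x^(9/2) - x^(11/2)  (w +5, c 9, <D> = A^-7 - A^-3 + A + A^9)
V(D2) = -x^(3/2) - x^(7/2) + x^(9/2) - x^(11/2)  (w +5, c 11, <D> = A^-7 - A^-3 + A + A^9)
why: one V(x) for all 2 diagrams — one class (guaranteed)


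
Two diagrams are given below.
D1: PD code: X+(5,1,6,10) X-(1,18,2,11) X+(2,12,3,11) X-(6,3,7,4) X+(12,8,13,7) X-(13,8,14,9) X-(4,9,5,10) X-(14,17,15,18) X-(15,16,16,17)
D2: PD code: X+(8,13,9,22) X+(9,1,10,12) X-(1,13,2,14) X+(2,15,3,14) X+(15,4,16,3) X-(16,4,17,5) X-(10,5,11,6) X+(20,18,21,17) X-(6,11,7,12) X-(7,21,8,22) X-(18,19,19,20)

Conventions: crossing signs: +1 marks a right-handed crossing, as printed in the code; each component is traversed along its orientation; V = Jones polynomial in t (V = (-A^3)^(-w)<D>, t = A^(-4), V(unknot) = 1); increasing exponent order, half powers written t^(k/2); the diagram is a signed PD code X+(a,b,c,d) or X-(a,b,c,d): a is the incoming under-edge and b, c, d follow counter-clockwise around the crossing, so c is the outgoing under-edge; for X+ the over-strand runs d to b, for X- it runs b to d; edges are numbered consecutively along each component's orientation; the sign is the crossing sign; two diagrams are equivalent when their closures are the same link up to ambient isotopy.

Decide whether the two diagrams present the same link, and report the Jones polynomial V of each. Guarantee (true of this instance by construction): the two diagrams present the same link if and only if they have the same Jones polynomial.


equivalent: yes
D1 (bracket A^-11 + A^-7; 9 crossings at w = -3): V = -t^(-1/2) - t^(1/2)
V(D2) = -t^(-1/2) - t^(1/2)  (w -1, c 11, <D> = A^-5 + A^-1)
key observation: all 2 diagrams share one V(t), hence one class


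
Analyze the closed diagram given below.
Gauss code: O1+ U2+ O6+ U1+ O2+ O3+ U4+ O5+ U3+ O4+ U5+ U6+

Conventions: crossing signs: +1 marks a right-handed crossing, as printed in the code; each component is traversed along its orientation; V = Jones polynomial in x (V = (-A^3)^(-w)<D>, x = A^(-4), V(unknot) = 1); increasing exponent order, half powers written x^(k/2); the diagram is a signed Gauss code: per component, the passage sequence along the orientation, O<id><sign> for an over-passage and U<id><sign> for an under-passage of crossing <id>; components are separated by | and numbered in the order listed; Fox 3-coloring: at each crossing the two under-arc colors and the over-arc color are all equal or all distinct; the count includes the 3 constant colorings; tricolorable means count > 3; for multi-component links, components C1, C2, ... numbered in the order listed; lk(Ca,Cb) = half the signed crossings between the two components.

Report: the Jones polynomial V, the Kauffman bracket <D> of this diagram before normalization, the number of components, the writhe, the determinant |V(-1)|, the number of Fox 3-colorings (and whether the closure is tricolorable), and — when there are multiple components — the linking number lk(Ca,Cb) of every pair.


V(x) = x^2 + 2x^4 - 2x^5 + x^6 - 2x^7 + x^8
bracket: A^-14 - 2A^-10 + A^-6 - 2A^-2 + 2A^2 + A^10, w = +6
1 component, writhe +6, over 6 crossings
det 9, colorings 27 of 3^6 — tricolorable
observation: w = +6 (over 6 crossings) is diagram-only; (-A^3)^(-6) removes it from V


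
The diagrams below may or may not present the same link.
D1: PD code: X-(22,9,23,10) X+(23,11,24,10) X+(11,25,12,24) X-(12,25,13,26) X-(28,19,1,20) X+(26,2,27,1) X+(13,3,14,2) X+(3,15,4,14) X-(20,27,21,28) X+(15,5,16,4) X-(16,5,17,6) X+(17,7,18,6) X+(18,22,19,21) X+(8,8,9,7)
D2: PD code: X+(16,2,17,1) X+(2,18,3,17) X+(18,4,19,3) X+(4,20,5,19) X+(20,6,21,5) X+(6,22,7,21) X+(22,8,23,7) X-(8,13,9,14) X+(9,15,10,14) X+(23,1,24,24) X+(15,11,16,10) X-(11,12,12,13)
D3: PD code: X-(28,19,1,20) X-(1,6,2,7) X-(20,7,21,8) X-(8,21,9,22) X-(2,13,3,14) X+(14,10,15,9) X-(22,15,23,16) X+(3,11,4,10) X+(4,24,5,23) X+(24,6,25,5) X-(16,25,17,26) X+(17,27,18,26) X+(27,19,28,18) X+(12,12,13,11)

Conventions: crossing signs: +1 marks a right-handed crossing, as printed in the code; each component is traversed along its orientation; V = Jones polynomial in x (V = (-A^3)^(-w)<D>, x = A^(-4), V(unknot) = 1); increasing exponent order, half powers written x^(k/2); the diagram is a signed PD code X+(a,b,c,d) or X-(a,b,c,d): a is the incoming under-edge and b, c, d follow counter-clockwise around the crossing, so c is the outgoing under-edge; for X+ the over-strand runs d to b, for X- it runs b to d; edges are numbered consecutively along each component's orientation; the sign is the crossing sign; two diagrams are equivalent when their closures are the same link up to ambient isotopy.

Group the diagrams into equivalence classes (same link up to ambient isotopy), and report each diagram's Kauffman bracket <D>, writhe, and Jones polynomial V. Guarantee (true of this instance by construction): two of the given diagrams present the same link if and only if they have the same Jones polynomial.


equivalence classes: {D1} | {D2} | {D3}
D1 (bracket -A^-12 + 2A^-8 - 2A^-4 + 3 - 3A^4 + 2A^8 - A^12 + A^16; 14 crossings at w = +4): V = x^-1 - 1 + 2x - 3x^2 + 3x^3 - 2x^4 + 2x^5 - x^6
V(D2) = x^3 + x^5 - x^6 + x^7 - x^8 + x^9 - x^10  (w +8, c 12, <D> = -A^-16 + A^-12 - A^-8 + A^-4 - 1 + A^4 + A^12)
V(D3) = -x^-4 + x^-3 + x^-1  [14 crossings, <D> = A^4 + A^12 - A^16, w = 0]
key observation: 3 classes among 3 diagrams; unequal V(x) rules out equality


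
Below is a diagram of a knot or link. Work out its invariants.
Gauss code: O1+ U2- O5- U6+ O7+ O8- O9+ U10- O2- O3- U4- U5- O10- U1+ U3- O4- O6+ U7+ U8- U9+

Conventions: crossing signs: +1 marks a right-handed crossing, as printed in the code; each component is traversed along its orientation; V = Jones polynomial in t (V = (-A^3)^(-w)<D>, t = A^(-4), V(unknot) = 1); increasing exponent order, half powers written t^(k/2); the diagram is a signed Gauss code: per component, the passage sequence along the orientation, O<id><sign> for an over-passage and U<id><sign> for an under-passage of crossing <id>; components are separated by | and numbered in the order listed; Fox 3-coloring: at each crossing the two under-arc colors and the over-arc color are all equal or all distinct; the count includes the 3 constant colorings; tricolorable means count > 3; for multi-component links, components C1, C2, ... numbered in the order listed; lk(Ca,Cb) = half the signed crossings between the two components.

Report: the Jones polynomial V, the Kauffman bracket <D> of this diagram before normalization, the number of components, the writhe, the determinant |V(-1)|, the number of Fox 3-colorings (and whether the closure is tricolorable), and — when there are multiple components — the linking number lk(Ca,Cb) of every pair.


V(t) = -t^-5 + t^-4 - t^-3 + 2t^-2 - t^-1 + 2 - t
bracket: -A^-10 + 2A^-6 - A^-2 + 2A^2 - A^6 + A^10 - A^14, w = -2
1 component, writhe -2, over 10 crossings
det 9, colorings 9 of 3^10 — tricolorable
observation: |V(-1)| = 9: so tricolorable, since 3 divides 9


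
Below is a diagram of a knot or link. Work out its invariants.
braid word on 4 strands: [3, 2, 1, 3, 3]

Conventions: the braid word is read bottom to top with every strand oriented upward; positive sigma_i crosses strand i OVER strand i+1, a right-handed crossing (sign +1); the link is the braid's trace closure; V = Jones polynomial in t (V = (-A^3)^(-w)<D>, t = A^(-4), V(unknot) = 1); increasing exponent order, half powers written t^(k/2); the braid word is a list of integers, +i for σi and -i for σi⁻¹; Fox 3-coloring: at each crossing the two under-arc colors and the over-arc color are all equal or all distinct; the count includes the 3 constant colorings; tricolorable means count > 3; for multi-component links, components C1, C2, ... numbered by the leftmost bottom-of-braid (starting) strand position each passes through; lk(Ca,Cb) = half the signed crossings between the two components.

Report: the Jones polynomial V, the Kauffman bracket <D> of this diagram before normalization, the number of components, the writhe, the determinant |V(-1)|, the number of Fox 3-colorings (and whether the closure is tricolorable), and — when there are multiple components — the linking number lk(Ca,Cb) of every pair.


Jones polynomial: V(t) = t + t^3 - t^4
<D> = A^-1 - A^3 - A^11; writhe +5
components 1, writhe +5 (5 crossings)
3-colorings: 9 of 3^5, det 3 — tricolorable
note: det 3 = |V(-1)|; divisible by 3, so tricolorable


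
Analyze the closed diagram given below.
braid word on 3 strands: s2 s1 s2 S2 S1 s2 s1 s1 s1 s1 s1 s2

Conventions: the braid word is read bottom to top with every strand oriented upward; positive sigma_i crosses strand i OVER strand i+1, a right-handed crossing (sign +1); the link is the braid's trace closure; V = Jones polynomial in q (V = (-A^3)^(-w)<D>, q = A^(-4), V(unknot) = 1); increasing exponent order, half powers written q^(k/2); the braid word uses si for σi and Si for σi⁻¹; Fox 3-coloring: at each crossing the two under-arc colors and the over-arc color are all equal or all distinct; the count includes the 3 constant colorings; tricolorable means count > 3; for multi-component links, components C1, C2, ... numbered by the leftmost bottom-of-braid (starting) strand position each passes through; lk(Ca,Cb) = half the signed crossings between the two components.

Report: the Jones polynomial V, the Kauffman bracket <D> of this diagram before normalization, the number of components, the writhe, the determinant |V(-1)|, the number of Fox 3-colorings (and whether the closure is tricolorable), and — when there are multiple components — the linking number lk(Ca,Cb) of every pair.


V(q) = q^3 + 2q^5 - 2q^6 + 2q^7 - 3q^8 + 2q^9 - 2q^10 + q^11
bracket: A^-20 - 2A^-16 + 2A^-12 - 3A^-8 + 2A^-4 - 2 + 2A^4 + A^12, w = +8
1 component, writhe +8, over 12 crossings
det 15, colorings 9 of 3^12 — tricolorable
observation: |V(-1)| = 15: so tricolorable, since 3 divides 15


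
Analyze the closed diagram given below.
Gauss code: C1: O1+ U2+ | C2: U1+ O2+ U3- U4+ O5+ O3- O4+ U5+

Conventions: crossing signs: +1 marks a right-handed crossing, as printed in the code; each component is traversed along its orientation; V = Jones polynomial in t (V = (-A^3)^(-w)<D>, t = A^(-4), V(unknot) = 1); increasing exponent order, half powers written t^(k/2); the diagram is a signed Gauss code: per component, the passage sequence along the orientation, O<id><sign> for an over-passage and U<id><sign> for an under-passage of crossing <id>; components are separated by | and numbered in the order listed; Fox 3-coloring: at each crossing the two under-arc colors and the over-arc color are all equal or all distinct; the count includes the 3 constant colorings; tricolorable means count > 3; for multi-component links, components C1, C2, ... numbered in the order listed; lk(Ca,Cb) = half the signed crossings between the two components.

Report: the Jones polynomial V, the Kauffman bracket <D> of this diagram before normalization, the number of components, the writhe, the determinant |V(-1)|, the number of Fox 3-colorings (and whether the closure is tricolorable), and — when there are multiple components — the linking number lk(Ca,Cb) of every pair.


V(t) = -t^(1/2) - t^(5/2)
bracket: A^-1 + A^7, w = +3
2 components, writhe +3, over 5 crossings
lk(C1,C2) = +1
det 2, colorings 3 of 3^5 — not tricolorable
observation: span 2 respects span(V) <= c + mu - 1 = 6 for this 2-component diagram


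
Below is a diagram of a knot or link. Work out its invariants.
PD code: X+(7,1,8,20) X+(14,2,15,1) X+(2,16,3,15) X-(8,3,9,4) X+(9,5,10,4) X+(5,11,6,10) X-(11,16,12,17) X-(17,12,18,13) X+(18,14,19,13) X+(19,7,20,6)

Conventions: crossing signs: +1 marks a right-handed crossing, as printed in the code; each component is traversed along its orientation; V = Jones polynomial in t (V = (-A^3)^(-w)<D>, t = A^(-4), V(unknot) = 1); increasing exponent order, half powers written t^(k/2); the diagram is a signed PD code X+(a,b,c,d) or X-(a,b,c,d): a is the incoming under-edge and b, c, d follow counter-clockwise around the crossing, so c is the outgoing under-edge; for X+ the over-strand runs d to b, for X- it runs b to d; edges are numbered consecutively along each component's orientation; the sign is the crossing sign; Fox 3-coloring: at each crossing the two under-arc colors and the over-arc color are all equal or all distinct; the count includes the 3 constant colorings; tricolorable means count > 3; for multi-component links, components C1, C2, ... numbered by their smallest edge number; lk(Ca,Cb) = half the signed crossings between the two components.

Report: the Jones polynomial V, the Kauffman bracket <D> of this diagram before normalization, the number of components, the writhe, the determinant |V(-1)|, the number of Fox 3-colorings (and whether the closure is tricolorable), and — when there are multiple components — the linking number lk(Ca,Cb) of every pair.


V(t) = t - t^2 + 2t^3 - t^4 + t^5 - t^6
bracket: -A^-12 + A^-8 - A^-4 + 2 - A^4 + A^8, w = +4
1 component, writhe +4, over 10 crossings
det 7, colorings 3 of 3^10 — not tricolorable
observation: w = +4 shifts under R1 moves; the (-A^3)^(-4) factor cancels that in V


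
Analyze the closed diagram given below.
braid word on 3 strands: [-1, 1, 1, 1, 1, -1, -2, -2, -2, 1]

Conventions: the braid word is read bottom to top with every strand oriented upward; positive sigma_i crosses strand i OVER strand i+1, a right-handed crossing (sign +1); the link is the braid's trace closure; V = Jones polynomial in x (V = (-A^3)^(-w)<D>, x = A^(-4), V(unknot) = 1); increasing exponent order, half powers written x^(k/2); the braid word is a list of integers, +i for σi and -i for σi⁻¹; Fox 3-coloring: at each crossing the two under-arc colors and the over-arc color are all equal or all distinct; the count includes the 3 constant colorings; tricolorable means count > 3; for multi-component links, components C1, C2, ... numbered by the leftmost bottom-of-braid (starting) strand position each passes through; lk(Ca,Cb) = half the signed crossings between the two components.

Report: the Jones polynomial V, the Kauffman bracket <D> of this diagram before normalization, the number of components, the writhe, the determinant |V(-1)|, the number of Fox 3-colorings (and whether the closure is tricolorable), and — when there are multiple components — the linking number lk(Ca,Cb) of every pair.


Jones polynomial: V(x) = -x^-3 + x^-2 - x^-1 + 3 - x + x^2 - x^3
<D> = -A^-12 + A^-8 - A^-4 + 3 - A^4 + A^8 - A^12; writhe 0
components 1, writhe 0 (10 crossings)
3-colorings: 27 of 3^10, det 9 — tricolorable
note: V spans 6 powers of x: at least 6 crossings in any diagram


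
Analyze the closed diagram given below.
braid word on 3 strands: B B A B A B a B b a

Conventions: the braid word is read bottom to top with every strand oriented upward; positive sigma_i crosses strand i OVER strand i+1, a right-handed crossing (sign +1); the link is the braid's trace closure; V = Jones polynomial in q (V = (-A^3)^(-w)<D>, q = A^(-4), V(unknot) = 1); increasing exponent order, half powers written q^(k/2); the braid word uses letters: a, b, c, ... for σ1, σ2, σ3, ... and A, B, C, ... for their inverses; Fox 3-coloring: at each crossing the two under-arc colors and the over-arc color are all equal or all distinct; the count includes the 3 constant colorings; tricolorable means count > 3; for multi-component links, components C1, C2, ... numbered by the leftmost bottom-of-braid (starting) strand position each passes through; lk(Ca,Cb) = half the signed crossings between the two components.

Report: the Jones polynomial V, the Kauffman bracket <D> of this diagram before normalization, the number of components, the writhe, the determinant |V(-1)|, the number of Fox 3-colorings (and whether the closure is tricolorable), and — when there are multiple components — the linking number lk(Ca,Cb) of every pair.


V(q) = -q^-6 + q^-5 - q^-4 + 2q^-3 - q^-2 + q^-1
bracket: A^-8 - A^-4 + 2 - A^4 + A^8 - A^12, w = -4
1 component, writhe -4, over 10 crossings
det 7, colorings 3 of 3^10 — not tricolorable
observation: w = -4 (over 10 crossings) is diagram-only; (-A^3)^(4) removes it from V


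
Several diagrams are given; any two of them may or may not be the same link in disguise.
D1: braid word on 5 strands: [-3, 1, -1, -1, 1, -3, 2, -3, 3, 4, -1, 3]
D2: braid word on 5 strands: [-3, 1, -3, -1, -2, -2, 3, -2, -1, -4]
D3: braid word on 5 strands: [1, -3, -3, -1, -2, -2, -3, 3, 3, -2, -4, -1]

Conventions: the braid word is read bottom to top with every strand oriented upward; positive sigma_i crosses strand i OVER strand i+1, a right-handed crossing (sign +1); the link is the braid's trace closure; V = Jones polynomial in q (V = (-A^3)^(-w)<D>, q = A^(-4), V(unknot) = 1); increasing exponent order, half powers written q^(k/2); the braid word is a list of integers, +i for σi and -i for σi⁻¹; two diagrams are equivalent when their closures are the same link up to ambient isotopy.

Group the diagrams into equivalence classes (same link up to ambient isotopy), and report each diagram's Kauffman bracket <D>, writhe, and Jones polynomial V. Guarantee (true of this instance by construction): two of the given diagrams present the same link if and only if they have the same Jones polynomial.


grouping into links: {D1} | {D2, D3}
V(D1) = 1  (w 0, c 12, <D> = 1)
D2 (bracket A^-14 - A^-10 + 2A^-6 - A^-2 + A^2 - A^6; 10 crossings at w = -6): V = -q^-6 + q^-5 - q^-4 + 2q^-3 - q^-2 + q^-1
V(D3) = -q^-6 + q^-5 - q^-4 + 2q^-3 - q^-2 + q^-1  (w -6, c 12, <D> = A^-14 - A^-10 + 2A^-6 - A^-2 + A^2 - A^6)
key observation: 2 values of V(q) split the 3 diagrams


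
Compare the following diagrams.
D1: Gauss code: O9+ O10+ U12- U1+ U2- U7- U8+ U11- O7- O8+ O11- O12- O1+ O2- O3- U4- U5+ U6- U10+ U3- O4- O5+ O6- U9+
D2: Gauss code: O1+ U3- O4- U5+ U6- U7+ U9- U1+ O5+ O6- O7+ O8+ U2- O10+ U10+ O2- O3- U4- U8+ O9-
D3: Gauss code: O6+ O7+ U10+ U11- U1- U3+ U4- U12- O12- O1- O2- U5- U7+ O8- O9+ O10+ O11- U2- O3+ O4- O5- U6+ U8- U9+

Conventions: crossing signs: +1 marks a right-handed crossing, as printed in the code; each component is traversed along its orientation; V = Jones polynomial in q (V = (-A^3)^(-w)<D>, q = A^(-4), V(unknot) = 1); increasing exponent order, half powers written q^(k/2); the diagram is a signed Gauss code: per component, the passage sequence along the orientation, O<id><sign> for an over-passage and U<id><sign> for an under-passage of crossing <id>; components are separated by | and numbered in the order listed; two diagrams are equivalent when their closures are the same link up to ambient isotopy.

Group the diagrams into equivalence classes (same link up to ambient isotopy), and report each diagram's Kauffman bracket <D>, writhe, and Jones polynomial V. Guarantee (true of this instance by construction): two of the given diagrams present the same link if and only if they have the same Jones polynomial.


grouping into links: {D1, D2, D3}
V(D1) = 1  (w -2, c 12, <D> = A^-6)
V(D2) = 1  [10 crossings, <D> = 1, w = 0]
V(D3) = 1  [12 crossings, <D> = A^-6, w = -2]
why: one V(q) for all 3 diagrams — one class (guaranteed)


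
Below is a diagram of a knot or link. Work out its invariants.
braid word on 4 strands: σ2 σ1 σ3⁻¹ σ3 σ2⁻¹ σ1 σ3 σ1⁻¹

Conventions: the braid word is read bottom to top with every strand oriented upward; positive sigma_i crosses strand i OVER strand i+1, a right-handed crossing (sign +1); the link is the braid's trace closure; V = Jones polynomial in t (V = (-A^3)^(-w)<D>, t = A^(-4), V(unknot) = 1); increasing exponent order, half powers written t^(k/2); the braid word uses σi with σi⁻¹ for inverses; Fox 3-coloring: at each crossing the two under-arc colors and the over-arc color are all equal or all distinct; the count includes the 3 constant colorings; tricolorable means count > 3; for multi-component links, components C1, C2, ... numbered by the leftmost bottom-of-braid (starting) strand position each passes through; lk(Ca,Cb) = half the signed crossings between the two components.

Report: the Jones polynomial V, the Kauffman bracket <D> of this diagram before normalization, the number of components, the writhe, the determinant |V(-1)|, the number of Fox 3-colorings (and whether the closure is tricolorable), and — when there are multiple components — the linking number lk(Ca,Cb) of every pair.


V = -t^(-1/2) - t^(1/2)
<D> = -A^4 - A^8 (w = +2)
2 components over 8 crossings, w = +2
lk(C1,C2): 0
9 Fox colorings among 3^8, |V(-1)| = 0: tricolorable
why: the 1 component pair carries total linking 0


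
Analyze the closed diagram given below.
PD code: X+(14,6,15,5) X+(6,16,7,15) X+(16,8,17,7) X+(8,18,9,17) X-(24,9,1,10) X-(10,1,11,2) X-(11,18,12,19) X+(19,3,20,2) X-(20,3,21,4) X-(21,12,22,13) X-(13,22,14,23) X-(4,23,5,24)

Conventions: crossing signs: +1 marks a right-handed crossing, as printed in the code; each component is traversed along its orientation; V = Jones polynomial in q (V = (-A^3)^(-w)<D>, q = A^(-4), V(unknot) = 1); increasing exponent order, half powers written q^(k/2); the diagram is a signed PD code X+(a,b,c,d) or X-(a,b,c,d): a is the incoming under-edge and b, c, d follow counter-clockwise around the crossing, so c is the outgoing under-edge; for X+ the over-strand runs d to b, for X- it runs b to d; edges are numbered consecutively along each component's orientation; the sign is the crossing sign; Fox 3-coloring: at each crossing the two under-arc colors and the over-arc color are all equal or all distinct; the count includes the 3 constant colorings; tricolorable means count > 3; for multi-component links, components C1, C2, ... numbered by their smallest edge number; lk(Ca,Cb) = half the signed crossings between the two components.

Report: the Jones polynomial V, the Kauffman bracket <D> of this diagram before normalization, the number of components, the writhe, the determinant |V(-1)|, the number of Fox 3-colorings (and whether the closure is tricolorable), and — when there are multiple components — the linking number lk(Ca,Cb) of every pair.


V = q^-6 - 2q^-5 + 2q^-4 - 3q^-3 + 4q^-2 - 3q^-1 + 3 - 2q + q^2
<D> = A^-14 - 2A^-10 + 3A^-6 - 3A^-2 + 4A^2 - 3A^6 + 2A^10 - 2A^14 + A^18 (w = -2)
1 component over 12 crossings, w = -2
9 Fox colorings among 3^12, |V(-1)| = 21: tricolorable
why: the span of V is 8, forcing >= 8 crossings in any diagram


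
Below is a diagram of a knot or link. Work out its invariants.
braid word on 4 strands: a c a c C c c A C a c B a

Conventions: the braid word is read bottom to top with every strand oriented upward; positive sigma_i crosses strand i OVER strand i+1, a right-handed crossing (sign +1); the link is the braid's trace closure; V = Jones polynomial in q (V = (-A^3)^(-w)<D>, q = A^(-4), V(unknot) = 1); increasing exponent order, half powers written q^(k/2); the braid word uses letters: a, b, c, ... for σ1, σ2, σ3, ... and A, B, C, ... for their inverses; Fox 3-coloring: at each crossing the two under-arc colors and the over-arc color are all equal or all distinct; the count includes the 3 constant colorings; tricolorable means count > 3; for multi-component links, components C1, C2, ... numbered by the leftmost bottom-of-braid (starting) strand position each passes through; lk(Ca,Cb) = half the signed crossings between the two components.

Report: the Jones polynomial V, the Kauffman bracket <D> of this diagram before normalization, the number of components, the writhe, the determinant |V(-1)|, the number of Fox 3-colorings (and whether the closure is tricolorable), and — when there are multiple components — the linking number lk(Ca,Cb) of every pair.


Jones polynomial: V(q) = q^2 + 2q^4 - 2q^5 + q^6 - 2q^7 + q^8
<D> = -A^-17 + 2A^-13 - A^-9 + 2A^-5 - 2A^-1 - A^7; writhe +5
components 1, writhe +5 (13 crossings)
3-colorings: 27 of 3^13, det 9 — tricolorable
note: |V(-1)| = 9: so tricolorable, since 3 divides 9


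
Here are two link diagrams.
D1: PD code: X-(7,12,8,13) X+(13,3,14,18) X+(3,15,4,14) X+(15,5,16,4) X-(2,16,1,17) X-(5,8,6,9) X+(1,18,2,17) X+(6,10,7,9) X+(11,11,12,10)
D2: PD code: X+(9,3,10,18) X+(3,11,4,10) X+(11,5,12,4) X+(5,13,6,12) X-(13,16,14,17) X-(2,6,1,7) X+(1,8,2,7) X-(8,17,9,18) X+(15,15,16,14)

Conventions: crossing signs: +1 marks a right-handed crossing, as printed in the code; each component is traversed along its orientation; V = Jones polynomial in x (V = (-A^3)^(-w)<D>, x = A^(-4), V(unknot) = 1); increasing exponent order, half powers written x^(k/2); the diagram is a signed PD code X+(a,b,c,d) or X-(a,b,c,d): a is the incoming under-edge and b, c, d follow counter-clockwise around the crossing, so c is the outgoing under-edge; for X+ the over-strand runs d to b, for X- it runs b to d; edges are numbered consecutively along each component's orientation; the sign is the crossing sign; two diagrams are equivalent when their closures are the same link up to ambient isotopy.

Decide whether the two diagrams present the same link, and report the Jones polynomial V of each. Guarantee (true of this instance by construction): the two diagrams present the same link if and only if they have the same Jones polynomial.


same link: yes
V(D1) = -x^(1/2) - x^(3/2) - x^(5/2) + x^(9/2)  [9 crossings, <D> = -A^-9 + A^-1 + A^3 + A^7, w = +3]
V(D2) = -x^(1/2) - x^(3/2) - x^(5/2) + x^(9/2)  [9 crossings, <D> = -A^-9 + A^-1 + A^3 + A^7, w = +3]
insight: all 2 diagrams share one V(x), hence one class


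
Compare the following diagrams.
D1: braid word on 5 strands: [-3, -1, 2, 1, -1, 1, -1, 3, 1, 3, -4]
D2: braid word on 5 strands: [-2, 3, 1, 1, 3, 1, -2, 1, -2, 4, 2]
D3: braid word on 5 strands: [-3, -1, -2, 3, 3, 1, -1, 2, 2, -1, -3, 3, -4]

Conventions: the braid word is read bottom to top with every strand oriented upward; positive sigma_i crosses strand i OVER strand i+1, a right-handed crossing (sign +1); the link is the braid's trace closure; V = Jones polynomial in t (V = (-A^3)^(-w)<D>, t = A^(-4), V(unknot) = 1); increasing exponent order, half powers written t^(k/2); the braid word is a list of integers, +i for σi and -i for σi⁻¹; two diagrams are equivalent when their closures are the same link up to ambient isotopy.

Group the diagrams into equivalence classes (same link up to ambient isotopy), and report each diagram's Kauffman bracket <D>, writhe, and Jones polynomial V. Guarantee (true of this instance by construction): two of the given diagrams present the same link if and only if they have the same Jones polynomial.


grouping into links: {D1} | {D2} | {D3}
V(D1) = -t^(-1/2) - t^(1/2)  (w +1, c 11, <D> = A + A^5)
V(D2) = -t^(-1/2) + t^(1/2) - 3t^(3/2) + 3t^(5/2) - 4t^(7/2) + 4t^(9/2) - 3t^(11/2) + 2t^(13/2) - t^(15/2)  [11 crossings, <D> = A^-15 - 2A^-11 + 3A^-7 - 4A^-3 + 4A - 3A^5 + 3A^9 - A^13 + A^17, w = +5]
D3 (bracket -A^-17 + A^-13 - A^-9 + 2A^-5 + A^3; 13 crossings at w = -1): V = -t^(-3/2) - 2t^(1/2) + t^(3/2) - t^(5/2) + t^(7/2)
why: 3 classes among 3 diagrams; unequal V(t) rules out equality
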